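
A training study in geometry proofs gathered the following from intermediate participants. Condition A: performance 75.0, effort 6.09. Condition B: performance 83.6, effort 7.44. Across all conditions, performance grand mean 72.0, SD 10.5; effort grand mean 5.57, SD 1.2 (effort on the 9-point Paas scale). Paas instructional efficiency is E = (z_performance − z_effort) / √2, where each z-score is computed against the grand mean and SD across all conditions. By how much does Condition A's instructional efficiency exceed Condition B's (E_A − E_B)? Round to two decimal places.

0.22

Condition A: z_P = (75.0 − 72.0)/10.5 = 0.2857; z_E = (6.09 − 5.57)/1.2 = 0.4333; E_A = (0.2857 − 0.4333)/√2 = -0.1044.
Condition B: z_P = (83.6 − 72.0)/10.5 = 1.1048; z_E = (7.44 − 5.57)/1.2 = 1.5583; E_B = (1.1048 − 1.5583)/√2 = -0.3207.
E_A − E_B = -0.1044 − (-0.3207) = 0.2163 ≈ 0.22.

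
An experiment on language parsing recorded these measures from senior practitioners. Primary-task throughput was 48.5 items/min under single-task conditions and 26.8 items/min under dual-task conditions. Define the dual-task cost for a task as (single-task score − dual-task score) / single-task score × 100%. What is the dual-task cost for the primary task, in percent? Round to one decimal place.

Cost = (48.5 − 26.8) / 48.5 × 100%
     = 21.7000 / 48.5 × 100% = 44.7423%.
≈ 44.7%.

44.7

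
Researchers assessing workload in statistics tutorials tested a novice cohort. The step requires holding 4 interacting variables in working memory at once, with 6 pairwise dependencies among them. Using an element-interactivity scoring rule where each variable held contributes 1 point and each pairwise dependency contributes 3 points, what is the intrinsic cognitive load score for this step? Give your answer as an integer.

22

Element contribution: 4 × 1 = 4.
Interaction contribution: 6 × 3 = 18.
Intrinsic load = 4 + 18 = 22.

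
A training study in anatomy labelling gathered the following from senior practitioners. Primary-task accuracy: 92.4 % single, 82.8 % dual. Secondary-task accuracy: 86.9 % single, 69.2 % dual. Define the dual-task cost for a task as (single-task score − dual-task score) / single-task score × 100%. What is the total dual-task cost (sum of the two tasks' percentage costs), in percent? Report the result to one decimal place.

Primary cost = (92.4 − 82.8) / 92.4 × 100% = 10.3896%.
Secondary cost = (86.9 − 69.2) / 86.9 × 100% = 20.3682%.
Total = 10.3896% + 20.3682% = 30.7578% ≈ 30.8%.

30.8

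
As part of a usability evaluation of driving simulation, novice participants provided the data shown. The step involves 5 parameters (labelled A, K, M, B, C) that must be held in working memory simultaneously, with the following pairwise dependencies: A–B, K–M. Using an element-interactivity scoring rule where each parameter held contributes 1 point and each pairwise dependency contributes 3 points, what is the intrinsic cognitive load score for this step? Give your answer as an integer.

Count of parameters held simultaneously: 5.
Count of pairwise dependencies listed: 2.
Element contribution: 5 × 1 = 5.
Interaction contribution: 2 × 3 = 6.
Intrinsic load = 5 + 6 = 11.

11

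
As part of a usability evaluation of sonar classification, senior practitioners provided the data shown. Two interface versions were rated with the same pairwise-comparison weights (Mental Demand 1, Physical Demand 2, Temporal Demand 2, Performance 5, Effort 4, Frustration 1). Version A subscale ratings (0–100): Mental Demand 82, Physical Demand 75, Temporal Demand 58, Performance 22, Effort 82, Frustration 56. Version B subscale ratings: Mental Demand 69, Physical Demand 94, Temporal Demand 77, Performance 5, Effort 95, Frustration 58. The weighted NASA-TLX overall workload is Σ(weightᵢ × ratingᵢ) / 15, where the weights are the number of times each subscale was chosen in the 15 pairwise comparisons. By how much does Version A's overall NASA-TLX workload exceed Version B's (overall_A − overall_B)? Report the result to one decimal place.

-2.1

Version A weighted sum = 1·82 + 2·75 + 2·58 + 5·22 + 4·82 + 1·56 = 82 + 150 + 116 + 110 + 328 + 56 = 842; overall_A = 842/15 = 56.1333.
Version B weighted sum = 1·69 + 2·94 + 2·77 + 5·5 + 4·95 + 1·58 = 69 + 188 + 154 + 25 + 380 + 58 = 874; overall_B = 874/15 = 58.2667.
Difference = 56.1333 − 58.2667 = -2.1334 ≈ -2.1.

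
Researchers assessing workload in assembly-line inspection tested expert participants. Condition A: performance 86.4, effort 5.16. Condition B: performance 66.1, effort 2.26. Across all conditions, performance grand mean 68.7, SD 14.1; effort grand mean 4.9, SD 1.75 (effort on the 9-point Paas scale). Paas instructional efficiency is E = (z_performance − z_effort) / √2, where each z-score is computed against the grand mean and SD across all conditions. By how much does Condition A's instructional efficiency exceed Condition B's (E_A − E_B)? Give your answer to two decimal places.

Condition A: z_P = (86.4 − 68.7)/14.1 = 1.2553; z_E = (5.16 − 4.9)/1.75 = 0.1486; E_A = (1.2553 − 0.1486)/√2 = 0.7826.
Condition B: z_P = (66.1 − 68.7)/14.1 = -0.1844; z_E = (2.26 − 4.9)/1.75 = -1.5086; E_B = (-0.1844 − (-1.5086))/√2 = 0.9364.
E_A − E_B = 0.7826 − 0.9364 = -0.1538 ≈ -0.15.

-0.15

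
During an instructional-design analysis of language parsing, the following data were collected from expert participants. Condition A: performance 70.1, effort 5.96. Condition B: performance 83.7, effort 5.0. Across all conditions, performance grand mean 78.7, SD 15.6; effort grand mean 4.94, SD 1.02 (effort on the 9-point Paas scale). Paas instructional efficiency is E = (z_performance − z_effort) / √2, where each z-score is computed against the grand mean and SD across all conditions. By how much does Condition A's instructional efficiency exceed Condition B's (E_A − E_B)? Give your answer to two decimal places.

Condition A: z_P = (70.1 − 78.7)/15.6 = -0.5513; z_E = (5.96 − 4.94)/1.02 = 1.0000; E_A = (-0.5513 − 1.0000)/√2 = -1.0969.
Condition B: z_P = (83.7 − 78.7)/15.6 = 0.3205; z_E = (5.0 − 4.94)/1.02 = 0.0588; E_B = (0.3205 − 0.0588)/√2 = 0.1850.
E_A − E_B = -1.0969 − 0.1850 = -1.2819 ≈ -1.28.

-1.28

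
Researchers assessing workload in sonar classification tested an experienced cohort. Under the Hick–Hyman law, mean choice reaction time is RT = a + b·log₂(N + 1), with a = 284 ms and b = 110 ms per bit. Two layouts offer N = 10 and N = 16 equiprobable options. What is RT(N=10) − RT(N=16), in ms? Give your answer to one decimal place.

-69.1

RT(10) = 284 + 110·log₂(11) = 284 + 110·3.4594 = 664.5340 ms.
RT(16) = 284 + 110·log₂(17) = 284 + 110·4.0875 = 733.6250 ms.
Difference = 664.5340 − 733.6250 = -69.0910 ≈ -69.1 ms.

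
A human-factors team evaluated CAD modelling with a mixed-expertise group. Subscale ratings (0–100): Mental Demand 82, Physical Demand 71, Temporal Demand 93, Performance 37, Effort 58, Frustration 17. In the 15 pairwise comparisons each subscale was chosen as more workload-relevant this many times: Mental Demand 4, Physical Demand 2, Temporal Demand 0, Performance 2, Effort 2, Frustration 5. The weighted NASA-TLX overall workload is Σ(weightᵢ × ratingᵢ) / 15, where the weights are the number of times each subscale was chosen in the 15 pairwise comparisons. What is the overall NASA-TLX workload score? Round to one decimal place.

49.7

The tallies are the weights (they sum to 15).
Weighted sum = 4·82 + 2·71 + 0·93 + 2·37 + 2·58 + 5·17
            = 328 + 142 + 0 + 74 + 116 + 85 = 745.
Overall workload = 745 / 15 = 49.6667 ≈ 49.7.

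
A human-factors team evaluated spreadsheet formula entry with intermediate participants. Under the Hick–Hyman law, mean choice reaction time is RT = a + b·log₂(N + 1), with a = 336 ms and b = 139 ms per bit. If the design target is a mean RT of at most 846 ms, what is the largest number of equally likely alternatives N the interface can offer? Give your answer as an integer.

11

Set 336 + 139·log₂(N + 1) ≤ 846.
log₂(N + 1) ≤ (846 − 336) / 139 = 3.6691.
N + 1 ≤ 2^3.6691 = 12.7206.
N ≤ 11.7206, so the largest integer N is 11.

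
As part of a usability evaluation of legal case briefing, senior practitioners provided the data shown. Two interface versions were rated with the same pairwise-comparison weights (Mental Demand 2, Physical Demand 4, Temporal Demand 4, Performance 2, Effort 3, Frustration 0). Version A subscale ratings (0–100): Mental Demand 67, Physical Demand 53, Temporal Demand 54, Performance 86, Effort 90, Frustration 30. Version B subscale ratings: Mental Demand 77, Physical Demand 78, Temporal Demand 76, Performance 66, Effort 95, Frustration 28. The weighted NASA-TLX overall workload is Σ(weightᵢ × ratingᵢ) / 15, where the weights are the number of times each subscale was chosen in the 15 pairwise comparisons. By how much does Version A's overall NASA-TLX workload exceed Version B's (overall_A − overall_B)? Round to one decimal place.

Version A weighted sum = 2·67 + 4·53 + 4·54 + 2·86 + 3·90 + 0·30 = 134 + 212 + 216 + 172 + 270 + 0 = 1004; overall_A = 1004/15 = 66.9333.
Version B weighted sum = 2·77 + 4·78 + 4·76 + 2·66 + 3·95 + 0·28 = 154 + 312 + 304 + 132 + 285 + 0 = 1187; overall_B = 1187/15 = 79.1333.
Difference = 66.9333 − 79.1333 = -12.2000 ≈ -12.2.

-12.2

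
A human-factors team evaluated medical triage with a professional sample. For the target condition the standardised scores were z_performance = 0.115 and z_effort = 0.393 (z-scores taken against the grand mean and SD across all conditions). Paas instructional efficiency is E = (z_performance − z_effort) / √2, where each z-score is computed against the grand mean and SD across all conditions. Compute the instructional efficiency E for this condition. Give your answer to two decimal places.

z_P − z_E = 0.115 − 0.393 = -0.2780.
E = -0.2780 / √2 = -0.2780 / 1.41421 = -0.1966 ≈ -0.20.

-0.20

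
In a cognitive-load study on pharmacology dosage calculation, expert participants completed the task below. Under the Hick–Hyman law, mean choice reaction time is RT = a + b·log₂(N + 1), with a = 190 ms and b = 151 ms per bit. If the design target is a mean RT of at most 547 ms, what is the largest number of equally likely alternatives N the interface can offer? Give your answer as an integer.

4

Set 190 + 151·log₂(N + 1) ≤ 547.
log₂(N + 1) ≤ (547 − 190) / 151 = 2.3642.
N + 1 ≤ 2^2.3642 = 5.1487.
N ≤ 4.1487, so the largest integer N is 4.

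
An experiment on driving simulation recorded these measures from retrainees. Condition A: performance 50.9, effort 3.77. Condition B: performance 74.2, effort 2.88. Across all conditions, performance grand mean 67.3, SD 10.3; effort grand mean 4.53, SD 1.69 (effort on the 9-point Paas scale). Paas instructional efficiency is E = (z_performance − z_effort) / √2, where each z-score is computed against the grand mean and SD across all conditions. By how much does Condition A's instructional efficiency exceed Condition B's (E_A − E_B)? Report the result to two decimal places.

-1.97

Condition A: z_P = (50.9 − 67.3)/10.3 = -1.5922; z_E = (3.77 − 4.53)/1.69 = -0.4497; E_A = (-1.5922 − (-0.4497))/√2 = -0.8079.
Condition B: z_P = (74.2 − 67.3)/10.3 = 0.6699; z_E = (2.88 − 4.53)/1.69 = -0.9763; E_B = (0.6699 − (-0.9763))/√2 = 1.1640.
E_A − E_B = -0.8079 − 1.1640 = -1.9719 ≈ -1.97.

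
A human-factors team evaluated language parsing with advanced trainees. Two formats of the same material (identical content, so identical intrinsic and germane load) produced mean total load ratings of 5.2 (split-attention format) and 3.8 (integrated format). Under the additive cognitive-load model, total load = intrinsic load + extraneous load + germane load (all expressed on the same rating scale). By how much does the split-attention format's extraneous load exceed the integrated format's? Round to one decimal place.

Intrinsic and germane load are equal across formats, so the difference in total load equals the difference in extraneous load.
Extraneous-load difference = 5.2 − 3.8 = 1.4.

1.4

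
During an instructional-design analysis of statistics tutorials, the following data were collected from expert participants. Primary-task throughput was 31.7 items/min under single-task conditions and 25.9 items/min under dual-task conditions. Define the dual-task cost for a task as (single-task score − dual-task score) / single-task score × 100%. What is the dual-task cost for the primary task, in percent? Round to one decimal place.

Cost = (31.7 − 25.9) / 31.7 × 100%
     = 5.8000 / 31.7 × 100% = 18.2965%.
≈ 18.3%.

18.3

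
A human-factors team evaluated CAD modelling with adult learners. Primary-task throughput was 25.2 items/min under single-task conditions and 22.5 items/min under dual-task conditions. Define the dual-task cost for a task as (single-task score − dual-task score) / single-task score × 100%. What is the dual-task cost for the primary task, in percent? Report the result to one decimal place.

Cost = (25.2 − 22.5) / 25.2 × 100%
     = 2.7000 / 25.2 × 100% = 10.7143%.
≈ 10.7%.

10.7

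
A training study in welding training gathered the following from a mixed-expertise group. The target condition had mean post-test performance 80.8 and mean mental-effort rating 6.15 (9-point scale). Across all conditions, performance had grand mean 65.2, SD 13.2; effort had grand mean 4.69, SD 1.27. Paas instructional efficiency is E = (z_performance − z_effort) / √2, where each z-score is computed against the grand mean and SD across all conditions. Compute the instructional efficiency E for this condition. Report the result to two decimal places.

z_performance = (80.8 − 65.2) / 13.2 = 15.6000 / 13.2 = 1.1818.
z_effort = (6.15 − 4.69) / 1.27 = 1.4600 / 1.27 = 1.1496.
z_P − z_E = 1.1818 − 1.1496 = 0.0322.
E = 0.0322 / √2 = 0.0322 / 1.41421 = 0.0228 ≈ 0.02.

0.02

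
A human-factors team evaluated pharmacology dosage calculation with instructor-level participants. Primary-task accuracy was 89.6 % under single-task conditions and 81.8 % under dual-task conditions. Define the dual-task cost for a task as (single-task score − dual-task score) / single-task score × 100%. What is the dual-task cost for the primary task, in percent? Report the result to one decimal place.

Cost = (89.6 − 81.8) / 89.6 × 100%
     = 7.8000 / 89.6 × 100% = 8.7054%.
≈ 8.7%.

8.7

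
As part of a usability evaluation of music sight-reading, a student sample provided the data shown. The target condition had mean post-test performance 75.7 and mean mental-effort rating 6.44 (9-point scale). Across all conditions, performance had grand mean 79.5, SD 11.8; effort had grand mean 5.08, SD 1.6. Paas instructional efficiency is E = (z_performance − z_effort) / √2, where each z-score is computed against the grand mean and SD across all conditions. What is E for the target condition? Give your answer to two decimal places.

-0.83

z_performance = (75.7 − 79.5) / 11.8 = -3.8000 / 11.8 = -0.3220.
z_effort = (6.44 − 5.08) / 1.6 = 1.3600 / 1.6 = 0.8500.
z_P − z_E = -0.3220 − 0.8500 = -1.1720.
E = -1.1720 / √2 = -1.1720 / 1.41421 = -0.8287 ≈ -0.83.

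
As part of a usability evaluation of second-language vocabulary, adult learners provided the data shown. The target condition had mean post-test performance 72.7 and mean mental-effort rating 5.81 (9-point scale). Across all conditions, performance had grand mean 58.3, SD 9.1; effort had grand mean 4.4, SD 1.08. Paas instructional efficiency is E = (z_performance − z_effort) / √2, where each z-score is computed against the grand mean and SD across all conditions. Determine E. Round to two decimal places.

z_performance = (72.7 − 58.3) / 9.1 = 14.4000 / 9.1 = 1.5824.
z_effort = (5.81 − 4.4) / 1.08 = 1.4100 / 1.08 = 1.3056.
z_P − z_E = 1.5824 − 1.3056 = 0.2768.
E = 0.2768 / √2 = 0.2768 / 1.41421 = 0.1957 ≈ 0.20.

0.20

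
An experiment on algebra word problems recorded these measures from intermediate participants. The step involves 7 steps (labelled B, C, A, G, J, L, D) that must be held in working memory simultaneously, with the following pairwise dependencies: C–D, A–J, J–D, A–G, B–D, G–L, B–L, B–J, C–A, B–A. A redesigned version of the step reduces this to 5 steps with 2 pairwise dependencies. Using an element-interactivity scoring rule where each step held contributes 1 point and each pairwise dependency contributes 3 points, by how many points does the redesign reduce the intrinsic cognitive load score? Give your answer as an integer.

26

Original: 7 × 1 + 10 × 3 = 7 + 30 = 37.
Redesigned: 5 × 1 + 2 × 3 = 5 + 6 = 11.
Reduction = 37 − 11 = 26.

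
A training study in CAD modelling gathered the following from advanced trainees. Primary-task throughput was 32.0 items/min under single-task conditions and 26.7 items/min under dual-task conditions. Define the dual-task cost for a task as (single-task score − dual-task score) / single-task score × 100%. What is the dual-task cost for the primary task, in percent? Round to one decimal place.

16.6

Cost = (32.0 − 26.7) / 32.0 × 100%
     = 5.3000 / 32.0 × 100% = 16.5625%.
≈ 16.6%.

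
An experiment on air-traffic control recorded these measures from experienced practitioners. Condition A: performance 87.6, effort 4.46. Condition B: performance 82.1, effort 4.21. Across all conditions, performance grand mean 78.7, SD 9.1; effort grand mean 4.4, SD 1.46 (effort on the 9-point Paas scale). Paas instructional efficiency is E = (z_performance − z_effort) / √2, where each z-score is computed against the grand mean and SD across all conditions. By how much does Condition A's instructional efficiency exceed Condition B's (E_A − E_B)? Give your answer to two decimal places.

0.31

Condition A: z_P = (87.6 − 78.7)/9.1 = 0.9780; z_E = (4.46 − 4.4)/1.46 = 0.0411; E_A = (0.9780 − 0.0411)/√2 = 0.6625.
Condition B: z_P = (82.1 − 78.7)/9.1 = 0.3736; z_E = (4.21 − 4.4)/1.46 = -0.1301; E_B = (0.3736 − (-0.1301))/√2 = 0.3562.
E_A − E_B = 0.6625 − 0.3562 = 0.3063 ≈ 0.31.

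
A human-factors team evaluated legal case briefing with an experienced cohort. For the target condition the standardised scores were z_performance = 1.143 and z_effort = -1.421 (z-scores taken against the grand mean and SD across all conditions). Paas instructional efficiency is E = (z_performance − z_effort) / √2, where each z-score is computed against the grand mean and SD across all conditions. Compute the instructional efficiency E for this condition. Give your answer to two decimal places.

1.81

z_P − z_E = 1.143 − (-1.421) = 2.5640.
E = 2.5640 / √2 = 2.5640 / 1.41421 = 1.8130 ≈ 1.81.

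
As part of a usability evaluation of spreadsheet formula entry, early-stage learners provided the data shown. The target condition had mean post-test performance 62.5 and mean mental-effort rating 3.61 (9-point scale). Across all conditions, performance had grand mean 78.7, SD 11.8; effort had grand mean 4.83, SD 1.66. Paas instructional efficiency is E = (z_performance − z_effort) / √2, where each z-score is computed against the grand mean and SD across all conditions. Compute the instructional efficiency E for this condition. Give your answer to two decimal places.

z_performance = (62.5 − 78.7) / 11.8 = -16.2000 / 11.8 = -1.3729.
z_effort = (3.61 − 4.83) / 1.66 = -1.2200 / 1.66 = -0.7349.
z_P − z_E = -1.3729 − (-0.7349) = -0.6380.
E = -0.6380 / √2 = -0.6380 / 1.41421 = -0.4511 ≈ -0.45.

-0.45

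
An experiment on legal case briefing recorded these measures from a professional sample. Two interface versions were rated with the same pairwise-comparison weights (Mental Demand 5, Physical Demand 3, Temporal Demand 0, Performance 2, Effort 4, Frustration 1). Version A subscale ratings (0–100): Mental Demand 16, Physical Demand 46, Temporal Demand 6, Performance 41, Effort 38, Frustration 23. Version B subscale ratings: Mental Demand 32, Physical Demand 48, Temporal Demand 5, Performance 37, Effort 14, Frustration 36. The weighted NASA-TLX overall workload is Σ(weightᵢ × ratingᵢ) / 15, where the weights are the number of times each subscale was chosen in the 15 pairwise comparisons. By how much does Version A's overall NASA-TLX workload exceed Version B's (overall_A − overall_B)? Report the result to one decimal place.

0.3

Version A weighted sum = 5·16 + 3·46 + 0·6 + 2·41 + 4·38 + 1·23 = 80 + 138 + 0 + 82 + 152 + 23 = 475; overall_A = 475/15 = 31.6667.
Version B weighted sum = 5·32 + 3·48 + 0·5 + 2·37 + 4·14 + 1·36 = 160 + 144 + 0 + 74 + 56 + 36 = 470; overall_B = 470/15 = 31.3333.
Difference = 31.6667 − 31.3333 = 0.3334 ≈ 0.3.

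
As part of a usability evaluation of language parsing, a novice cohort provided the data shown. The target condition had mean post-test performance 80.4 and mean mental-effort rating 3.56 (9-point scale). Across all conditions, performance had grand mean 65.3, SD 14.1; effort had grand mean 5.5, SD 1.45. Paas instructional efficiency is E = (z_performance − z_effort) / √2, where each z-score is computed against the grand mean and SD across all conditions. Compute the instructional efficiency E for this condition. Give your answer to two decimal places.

1.70

z_performance = (80.4 − 65.3) / 14.1 = 15.1000 / 14.1 = 1.0709.
z_effort = (3.56 − 5.5) / 1.45 = -1.9400 / 1.45 = -1.3379.
z_P − z_E = 1.0709 − (-1.3379) = 2.4088.
E = 2.4088 / √2 = 2.4088 / 1.41421 = 1.7033 ≈ 1.70.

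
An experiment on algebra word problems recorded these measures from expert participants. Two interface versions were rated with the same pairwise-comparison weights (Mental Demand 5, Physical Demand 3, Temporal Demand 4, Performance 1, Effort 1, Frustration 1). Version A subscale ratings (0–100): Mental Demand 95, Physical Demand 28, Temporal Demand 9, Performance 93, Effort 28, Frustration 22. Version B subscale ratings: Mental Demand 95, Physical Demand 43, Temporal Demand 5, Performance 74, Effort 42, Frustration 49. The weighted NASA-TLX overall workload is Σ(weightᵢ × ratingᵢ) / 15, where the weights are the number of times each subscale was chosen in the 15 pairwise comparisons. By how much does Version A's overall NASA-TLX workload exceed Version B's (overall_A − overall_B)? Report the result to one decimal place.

Version A weighted sum = 5·95 + 3·28 + 4·9 + 1·93 + 1·28 + 1·22 = 475 + 84 + 36 + 93 + 28 + 22 = 738; overall_A = 738/15 = 49.2000.
Version B weighted sum = 5·95 + 3·43 + 4·5 + 1·74 + 1·42 + 1·49 = 475 + 129 + 20 + 74 + 42 + 49 = 789; overall_B = 789/15 = 52.6000.
Difference = 49.2000 − 52.6000 = -3.4000 ≈ -3.4.

-3.4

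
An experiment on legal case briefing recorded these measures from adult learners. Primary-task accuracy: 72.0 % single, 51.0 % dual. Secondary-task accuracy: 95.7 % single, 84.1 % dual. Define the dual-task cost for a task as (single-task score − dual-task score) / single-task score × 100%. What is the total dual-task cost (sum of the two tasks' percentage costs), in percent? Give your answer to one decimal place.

41.3

Primary cost = (72.0 − 51.0) / 72.0 × 100% = 29.1667%.
Secondary cost = (95.7 − 84.1) / 95.7 × 100% = 12.1212%.
Total = 29.1667% + 12.1212% = 41.2879% ≈ 41.3%.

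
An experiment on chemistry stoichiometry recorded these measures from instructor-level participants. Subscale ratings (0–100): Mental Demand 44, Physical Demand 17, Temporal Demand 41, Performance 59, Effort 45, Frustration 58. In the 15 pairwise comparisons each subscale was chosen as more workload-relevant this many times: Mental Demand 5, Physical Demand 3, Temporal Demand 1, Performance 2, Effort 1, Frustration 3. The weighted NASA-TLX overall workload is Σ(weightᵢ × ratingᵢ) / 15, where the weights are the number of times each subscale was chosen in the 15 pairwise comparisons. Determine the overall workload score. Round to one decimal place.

The tallies are the weights (they sum to 15).
Weighted sum = 5·44 + 3·17 + 1·41 + 2·59 + 1·45 + 3·58
            = 220 + 51 + 41 + 118 + 45 + 174 = 649.
Overall workload = 649 / 15 = 43.2667 ≈ 43.3.

43.3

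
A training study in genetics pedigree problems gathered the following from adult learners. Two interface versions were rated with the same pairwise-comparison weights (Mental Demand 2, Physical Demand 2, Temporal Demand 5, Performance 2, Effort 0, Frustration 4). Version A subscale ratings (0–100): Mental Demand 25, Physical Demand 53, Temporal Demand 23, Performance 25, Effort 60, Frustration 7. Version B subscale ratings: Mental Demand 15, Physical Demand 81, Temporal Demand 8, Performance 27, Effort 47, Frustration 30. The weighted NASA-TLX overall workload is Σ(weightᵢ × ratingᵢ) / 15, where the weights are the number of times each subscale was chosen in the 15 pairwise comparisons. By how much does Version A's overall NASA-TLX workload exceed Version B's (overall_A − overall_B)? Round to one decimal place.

-3.8

Version A weighted sum = 2·25 + 2·53 + 5·23 + 2·25 + 0·60 + 4·7 = 50 + 106 + 115 + 50 + 0 + 28 = 349; overall_A = 349/15 = 23.2667.
Version B weighted sum = 2·15 + 2·81 + 5·8 + 2·27 + 0·47 + 4·30 = 30 + 162 + 40 + 54 + 0 + 120 = 406; overall_B = 406/15 = 27.0667.
Difference = 23.2667 − 27.0667 = -3.8000 ≈ -3.8.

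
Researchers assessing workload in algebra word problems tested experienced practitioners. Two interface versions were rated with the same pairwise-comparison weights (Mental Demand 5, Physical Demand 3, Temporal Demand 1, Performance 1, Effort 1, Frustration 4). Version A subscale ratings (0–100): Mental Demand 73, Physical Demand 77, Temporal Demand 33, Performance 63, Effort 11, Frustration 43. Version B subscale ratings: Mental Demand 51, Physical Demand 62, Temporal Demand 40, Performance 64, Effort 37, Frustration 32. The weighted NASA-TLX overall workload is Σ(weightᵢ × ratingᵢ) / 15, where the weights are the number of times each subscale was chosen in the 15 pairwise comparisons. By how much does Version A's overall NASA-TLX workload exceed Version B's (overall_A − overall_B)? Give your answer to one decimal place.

Version A weighted sum = 5·73 + 3·77 + 1·33 + 1·63 + 1·11 + 4·43 = 365 + 231 + 33 + 63 + 11 + 172 = 875; overall_A = 875/15 = 58.3333.
Version B weighted sum = 5·51 + 3·62 + 1·40 + 1·64 + 1·37 + 4·32 = 255 + 186 + 40 + 64 + 37 + 128 = 710; overall_B = 710/15 = 47.3333.
Difference = 58.3333 − 47.3333 = 11.0000 ≈ 11.0.

11.0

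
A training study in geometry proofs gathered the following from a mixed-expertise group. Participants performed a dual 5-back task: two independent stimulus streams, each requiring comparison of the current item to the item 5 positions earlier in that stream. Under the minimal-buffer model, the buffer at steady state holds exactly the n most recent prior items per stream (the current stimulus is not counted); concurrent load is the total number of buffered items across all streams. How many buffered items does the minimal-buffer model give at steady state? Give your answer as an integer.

10

Each stream's buffer holds its 5 most recent prior items.
Two independent streams: 2 × 5 = 10 buffered items at steady state.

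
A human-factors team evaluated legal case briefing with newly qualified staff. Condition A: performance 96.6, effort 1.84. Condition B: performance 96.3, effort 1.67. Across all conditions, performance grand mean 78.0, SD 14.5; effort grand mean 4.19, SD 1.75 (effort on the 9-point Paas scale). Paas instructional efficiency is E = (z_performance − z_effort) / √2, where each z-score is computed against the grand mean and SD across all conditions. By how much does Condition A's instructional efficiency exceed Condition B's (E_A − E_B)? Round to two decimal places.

-0.05

Condition A: z_P = (96.6 − 78.0)/14.5 = 1.2828; z_E = (1.84 − 4.19)/1.75 = -1.3429; E_A = (1.2828 − (-1.3429))/√2 = 1.8567.
Condition B: z_P = (96.3 − 78.0)/14.5 = 1.2621; z_E = (1.67 − 4.19)/1.75 = -1.4400; E_B = (1.2621 − (-1.4400))/√2 = 1.9107.
E_A − E_B = 1.8567 − 1.9107 = -0.0540 ≈ -0.05.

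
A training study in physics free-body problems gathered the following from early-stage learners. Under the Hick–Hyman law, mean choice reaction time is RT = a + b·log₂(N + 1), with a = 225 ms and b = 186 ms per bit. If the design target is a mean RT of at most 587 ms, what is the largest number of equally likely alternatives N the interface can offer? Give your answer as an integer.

2

Set 225 + 186·log₂(N + 1) ≤ 587.
log₂(N + 1) ≤ (587 − 225) / 186 = 1.9462.
N + 1 ≤ 2^1.9462 = 3.8536.
N ≤ 2.8536, so the largest integer N is 2.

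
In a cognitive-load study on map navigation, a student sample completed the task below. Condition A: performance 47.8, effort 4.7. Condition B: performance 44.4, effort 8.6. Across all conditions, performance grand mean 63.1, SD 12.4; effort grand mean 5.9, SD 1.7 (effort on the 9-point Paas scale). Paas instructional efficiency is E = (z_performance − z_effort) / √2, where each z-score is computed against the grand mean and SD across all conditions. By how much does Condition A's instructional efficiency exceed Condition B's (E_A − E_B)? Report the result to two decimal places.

1.82

Condition A: z_P = (47.8 − 63.1)/12.4 = -1.2339; z_E = (4.7 − 5.9)/1.7 = -0.7059; E_A = (-1.2339 − (-0.7059))/√2 = -0.3734.
Condition B: z_P = (44.4 − 63.1)/12.4 = -1.5081; z_E = (8.6 − 5.9)/1.7 = 1.5882; E_B = (-1.5081 − 1.5882)/√2 = -2.1894.
E_A − E_B = -0.3734 − (-2.1894) = 1.8160 ≈ 1.82.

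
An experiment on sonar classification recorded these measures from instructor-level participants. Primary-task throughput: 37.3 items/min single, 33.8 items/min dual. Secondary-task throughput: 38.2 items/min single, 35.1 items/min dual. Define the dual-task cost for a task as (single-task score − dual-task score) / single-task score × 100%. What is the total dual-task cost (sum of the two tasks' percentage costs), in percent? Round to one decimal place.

Primary cost = (37.3 − 33.8) / 37.3 × 100% = 9.3834%.
Secondary cost = (38.2 − 35.1) / 38.2 × 100% = 8.1152%.
Total = 9.3834% + 8.1152% = 17.4986% ≈ 17.5%.

17.5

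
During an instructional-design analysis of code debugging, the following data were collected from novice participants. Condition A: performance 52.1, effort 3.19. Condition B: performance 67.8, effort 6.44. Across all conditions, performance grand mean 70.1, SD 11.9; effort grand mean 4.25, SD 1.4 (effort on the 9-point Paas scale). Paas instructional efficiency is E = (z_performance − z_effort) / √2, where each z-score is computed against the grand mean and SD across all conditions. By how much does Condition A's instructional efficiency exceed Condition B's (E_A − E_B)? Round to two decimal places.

Condition A: z_P = (52.1 − 70.1)/11.9 = -1.5126; z_E = (3.19 − 4.25)/1.4 = -0.7571; E_A = (-1.5126 − (-0.7571))/√2 = -0.5342.
Condition B: z_P = (67.8 − 70.1)/11.9 = -0.1933; z_E = (6.44 − 4.25)/1.4 = 1.5643; E_B = (-0.1933 − 1.5643)/√2 = -1.2428.
E_A − E_B = -0.5342 − (-1.2428) = 0.7086 ≈ 0.71.

0.71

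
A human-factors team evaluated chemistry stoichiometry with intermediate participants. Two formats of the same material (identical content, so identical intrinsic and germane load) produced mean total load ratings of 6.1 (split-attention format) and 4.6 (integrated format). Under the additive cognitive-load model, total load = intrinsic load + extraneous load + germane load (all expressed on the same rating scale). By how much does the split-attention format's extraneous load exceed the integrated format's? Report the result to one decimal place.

Intrinsic and germane load are equal across formats, so the difference in total load equals the difference in extraneous load.
Extraneous-load difference = 6.1 − 4.6 = 1.5.

1.5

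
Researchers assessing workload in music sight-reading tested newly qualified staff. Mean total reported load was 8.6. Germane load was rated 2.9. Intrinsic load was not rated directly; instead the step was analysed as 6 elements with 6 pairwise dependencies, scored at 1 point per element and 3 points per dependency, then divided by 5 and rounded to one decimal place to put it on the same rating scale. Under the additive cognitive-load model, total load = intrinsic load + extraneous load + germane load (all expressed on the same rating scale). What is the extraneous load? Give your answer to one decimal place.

Intrinsic (element-interactivity): (6 × 1 + 6 × 3) / 5 = 24 / 5 = 4.8000 → 4.8.
extraneous load = total − intrinsic − germane
             = 8.6 − 4.8 − 2.9 = 0.9.

0.9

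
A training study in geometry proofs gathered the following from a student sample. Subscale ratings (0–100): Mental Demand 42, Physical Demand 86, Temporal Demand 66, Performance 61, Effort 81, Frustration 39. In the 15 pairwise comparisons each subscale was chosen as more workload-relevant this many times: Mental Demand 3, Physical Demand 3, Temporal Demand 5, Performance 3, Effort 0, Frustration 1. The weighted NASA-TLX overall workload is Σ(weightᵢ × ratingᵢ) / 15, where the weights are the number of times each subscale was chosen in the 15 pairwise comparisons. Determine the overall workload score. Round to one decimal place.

The tallies are the weights (they sum to 15).
Weighted sum = 3·42 + 3·86 + 5·66 + 3·61 + 0·81 + 1·39
            = 126 + 258 + 330 + 183 + 0 + 39 = 936.
Overall workload = 936 / 15 = 62.4000 ≈ 62.4.

62.4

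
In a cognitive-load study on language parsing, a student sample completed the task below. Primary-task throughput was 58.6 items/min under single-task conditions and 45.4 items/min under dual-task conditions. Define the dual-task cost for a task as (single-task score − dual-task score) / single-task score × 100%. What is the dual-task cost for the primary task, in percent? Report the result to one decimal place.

22.5

Cost = (58.6 − 45.4) / 58.6 × 100%
     = 13.2000 / 58.6 × 100% = 22.5256%.
≈ 22.5%.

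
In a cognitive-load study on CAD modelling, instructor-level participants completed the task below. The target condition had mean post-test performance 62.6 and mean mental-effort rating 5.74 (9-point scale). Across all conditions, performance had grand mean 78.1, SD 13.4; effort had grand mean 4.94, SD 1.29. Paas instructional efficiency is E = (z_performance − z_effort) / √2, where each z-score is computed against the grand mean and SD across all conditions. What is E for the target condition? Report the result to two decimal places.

-1.26

z_performance = (62.6 − 78.1) / 13.4 = -15.5000 / 13.4 = -1.1567.
z_effort = (5.74 − 4.94) / 1.29 = 0.8000 / 1.29 = 0.6202.
z_P − z_E = -1.1567 − 0.6202 = -1.7769.
E = -1.7769 / √2 = -1.7769 / 1.41421 = -1.2565 ≈ -1.26.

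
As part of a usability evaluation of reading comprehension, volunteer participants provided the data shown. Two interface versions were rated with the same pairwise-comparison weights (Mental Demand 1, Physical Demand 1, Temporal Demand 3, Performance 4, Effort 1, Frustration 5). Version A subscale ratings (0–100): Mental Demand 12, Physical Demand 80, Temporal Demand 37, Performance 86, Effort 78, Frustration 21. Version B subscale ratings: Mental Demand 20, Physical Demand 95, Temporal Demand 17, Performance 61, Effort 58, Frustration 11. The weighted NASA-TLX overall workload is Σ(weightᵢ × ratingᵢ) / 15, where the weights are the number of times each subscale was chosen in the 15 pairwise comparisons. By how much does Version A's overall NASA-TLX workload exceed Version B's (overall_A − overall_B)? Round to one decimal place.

13.8

Version A weighted sum = 1·12 + 1·80 + 3·37 + 4·86 + 1·78 + 5·21 = 12 + 80 + 111 + 344 + 78 + 105 = 730; overall_A = 730/15 = 48.6667.
Version B weighted sum = 1·20 + 1·95 + 3·17 + 4·61 + 1·58 + 5·11 = 20 + 95 + 51 + 244 + 58 + 55 = 523; overall_B = 523/15 = 34.8667.
Difference = 48.6667 − 34.8667 = 13.8000 ≈ 13.8.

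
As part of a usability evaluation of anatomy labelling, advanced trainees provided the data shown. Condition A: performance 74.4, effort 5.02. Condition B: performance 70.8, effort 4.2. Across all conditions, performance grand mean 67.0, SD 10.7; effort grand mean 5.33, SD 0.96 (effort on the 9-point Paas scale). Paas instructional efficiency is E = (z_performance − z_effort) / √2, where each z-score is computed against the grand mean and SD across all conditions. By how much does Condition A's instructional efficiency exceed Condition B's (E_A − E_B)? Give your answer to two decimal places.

Condition A: z_P = (74.4 − 67.0)/10.7 = 0.6916; z_E = (5.02 − 5.33)/0.96 = -0.3229; E_A = (0.6916 − (-0.3229))/√2 = 0.7174.
Condition B: z_P = (70.8 − 67.0)/10.7 = 0.3551; z_E = (4.2 − 5.33)/0.96 = -1.1771; E_B = (0.3551 − (-1.1771))/√2 = 1.0834.
E_A − E_B = 0.7174 − 1.0834 = -0.3660 ≈ -0.37.

-0.37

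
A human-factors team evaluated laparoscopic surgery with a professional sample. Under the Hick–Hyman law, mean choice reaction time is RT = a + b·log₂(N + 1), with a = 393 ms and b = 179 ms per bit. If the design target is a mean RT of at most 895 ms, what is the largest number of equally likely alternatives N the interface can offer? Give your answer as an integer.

Set 393 + 179·log₂(N + 1) ≤ 895.
log₂(N + 1) ≤ (895 − 393) / 179 = 2.8045.
N + 1 ≤ 2^2.8045 = 6.9862.
N ≤ 5.9862, so the largest integer N is 5.

5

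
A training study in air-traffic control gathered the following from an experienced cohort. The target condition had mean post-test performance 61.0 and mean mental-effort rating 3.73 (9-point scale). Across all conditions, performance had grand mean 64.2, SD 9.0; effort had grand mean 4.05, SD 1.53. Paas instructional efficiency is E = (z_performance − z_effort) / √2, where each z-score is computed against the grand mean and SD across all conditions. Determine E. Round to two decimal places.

-0.10

z_performance = (61.0 − 64.2) / 9.0 = -3.2000 / 9.0 = -0.3556.
z_effort = (3.73 − 4.05) / 1.53 = -0.3200 / 1.53 = -0.2092.
z_P − z_E = -0.3556 − (-0.2092) = -0.1464.
E = -0.1464 / √2 = -0.1464 / 1.41421 = -0.1035 ≈ -0.10.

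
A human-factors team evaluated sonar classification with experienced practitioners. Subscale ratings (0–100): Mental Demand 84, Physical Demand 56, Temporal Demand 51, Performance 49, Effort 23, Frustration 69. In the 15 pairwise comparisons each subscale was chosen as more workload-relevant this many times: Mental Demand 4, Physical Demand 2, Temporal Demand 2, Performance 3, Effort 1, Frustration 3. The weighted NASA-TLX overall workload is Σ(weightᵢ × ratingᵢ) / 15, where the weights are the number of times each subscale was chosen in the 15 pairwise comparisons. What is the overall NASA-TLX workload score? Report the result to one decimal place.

61.8

The tallies are the weights (they sum to 15).
Weighted sum = 4·84 + 2·56 + 2·51 + 3·49 + 1·23 + 3·69
            = 336 + 112 + 102 + 147 + 23 + 207 = 927.
Overall workload = 927 / 15 = 61.8000 ≈ 61.8.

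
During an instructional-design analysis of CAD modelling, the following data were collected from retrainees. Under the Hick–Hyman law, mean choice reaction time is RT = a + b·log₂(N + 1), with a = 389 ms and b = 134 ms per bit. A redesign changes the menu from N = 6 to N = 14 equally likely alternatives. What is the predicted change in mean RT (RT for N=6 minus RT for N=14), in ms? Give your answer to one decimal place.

-147.3

RT(6) = 389 + 134·log₂(7) = 389 + 134·2.8074 = 765.1916 ms.
RT(14) = 389 + 134·log₂(15) = 389 + 134·3.9069 = 912.5246 ms.
Difference = 765.1916 − 912.5246 = -147.3330 ≈ -147.3 ms.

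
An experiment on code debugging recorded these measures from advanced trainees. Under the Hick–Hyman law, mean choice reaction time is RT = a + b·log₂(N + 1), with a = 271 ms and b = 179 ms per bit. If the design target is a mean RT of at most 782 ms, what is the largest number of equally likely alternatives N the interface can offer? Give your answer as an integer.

Set 271 + 179·log₂(N + 1) ≤ 782.
log₂(N + 1) ≤ (782 − 271) / 179 = 2.8547.
N + 1 ≤ 2^2.8547 = 7.2335.
N ≤ 6.2335, so the largest integer N is 6.

6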